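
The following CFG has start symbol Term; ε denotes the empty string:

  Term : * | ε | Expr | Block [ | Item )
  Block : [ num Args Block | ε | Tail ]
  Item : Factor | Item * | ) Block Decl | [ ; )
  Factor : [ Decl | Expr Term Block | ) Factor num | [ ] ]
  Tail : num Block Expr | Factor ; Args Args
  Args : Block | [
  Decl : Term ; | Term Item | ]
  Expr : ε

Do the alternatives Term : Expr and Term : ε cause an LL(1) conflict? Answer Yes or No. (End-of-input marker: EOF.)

FIRST(Expr) = { ε } and FIRST(ε) = { ε }.
Both alternatives are nullable, violating the LL(1) condition.

Yes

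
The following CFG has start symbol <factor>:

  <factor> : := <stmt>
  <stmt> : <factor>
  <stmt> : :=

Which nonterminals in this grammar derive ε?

No nonterminal has an empty production or an RHS whose symbols are all nullable.

{ } (none)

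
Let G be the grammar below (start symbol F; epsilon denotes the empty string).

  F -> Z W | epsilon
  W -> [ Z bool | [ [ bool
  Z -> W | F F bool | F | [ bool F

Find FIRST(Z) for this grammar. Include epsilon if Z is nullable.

{ [, bool, epsilon }

From Z -> W: add FIRST(W) = { [ }.
From Z -> F F bool: F, F nullable, take FIRST(F) ∪ FIRST(F) ∪ {bool} = { [, bool }.
From Z -> F: add FIRST(F) = { [, bool, epsilon } (including epsilon since F is nullable).
Z -> [ bool F contributes {[}.
Union: FIRST(Z) = { [, bool, epsilon }.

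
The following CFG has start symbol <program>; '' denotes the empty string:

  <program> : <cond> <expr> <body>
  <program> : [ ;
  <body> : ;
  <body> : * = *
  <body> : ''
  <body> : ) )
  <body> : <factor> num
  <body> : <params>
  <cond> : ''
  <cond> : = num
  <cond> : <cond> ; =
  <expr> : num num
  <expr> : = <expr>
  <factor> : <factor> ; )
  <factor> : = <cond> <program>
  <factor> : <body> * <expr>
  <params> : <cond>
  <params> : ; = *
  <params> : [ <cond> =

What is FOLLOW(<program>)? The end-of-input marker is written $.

<program> is the start symbol, so $ ∈ FOLLOW(<program>).
In <factor> : = <cond> <program>: <program> is at the end, add FOLLOW(<factor>) = { ;, num }.
Union: FOLLOW(<program>) = { $, ;, num }.

{ $, ;, num }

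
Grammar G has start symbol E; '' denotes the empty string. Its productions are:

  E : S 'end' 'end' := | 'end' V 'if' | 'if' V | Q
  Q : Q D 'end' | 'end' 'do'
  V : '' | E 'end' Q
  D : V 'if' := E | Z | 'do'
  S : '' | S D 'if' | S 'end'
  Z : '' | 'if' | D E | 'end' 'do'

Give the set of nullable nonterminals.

Directly nullable (have an ''-production): V, S, Z.
D : Z with every symbol nullable, so D is nullable.
No other nonterminal has a production whose RHS symbols are all nullable.

{ D, S, V, Z }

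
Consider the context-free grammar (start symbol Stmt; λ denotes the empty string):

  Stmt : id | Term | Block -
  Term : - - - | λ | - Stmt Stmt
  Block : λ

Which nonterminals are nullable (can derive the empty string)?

Directly nullable (have an λ-production): Term, Block.
Stmt : Term with every symbol nullable, so Stmt is nullable.

{ Block, Stmt, Term }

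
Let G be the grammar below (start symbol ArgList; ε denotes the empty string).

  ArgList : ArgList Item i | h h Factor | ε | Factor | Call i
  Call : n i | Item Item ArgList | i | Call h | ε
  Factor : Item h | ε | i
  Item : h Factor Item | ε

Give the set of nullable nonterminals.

{ ArgList, Call, Factor, Item }

Directly nullable (have an ε-production): ArgList, Call, Factor, Item.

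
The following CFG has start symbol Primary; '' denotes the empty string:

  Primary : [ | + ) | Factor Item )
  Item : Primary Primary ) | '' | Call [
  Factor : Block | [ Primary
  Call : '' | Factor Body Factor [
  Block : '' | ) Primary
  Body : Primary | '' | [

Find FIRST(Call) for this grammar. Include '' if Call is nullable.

Call : '' contributes ''.
From Call : Factor Body Factor [: Factor, Body, Factor nullable, take FIRST(Factor) ∪ FIRST(Body) ∪ FIRST(Factor) ∪ {[} = { ), +, [ }.
Union: FIRST(Call) = { ), +, [, '' }.

{ ), +, [, '' }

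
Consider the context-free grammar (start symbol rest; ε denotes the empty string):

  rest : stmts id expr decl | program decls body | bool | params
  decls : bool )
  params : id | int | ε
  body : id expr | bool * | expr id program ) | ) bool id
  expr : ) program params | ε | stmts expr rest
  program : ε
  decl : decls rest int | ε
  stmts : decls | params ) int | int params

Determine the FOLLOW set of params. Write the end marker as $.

In rest : params: params is at the end, add FOLLOW(rest) = { $, ), bool, id, int }.
In expr : ) program params: params is at the end, add FOLLOW(expr) = { $, ), bool, id, int }.
In stmts : params ) int: add FIRST() int) = { ) }.
In stmts : int params: params is at the end, add FOLLOW(stmts) = { $, ), bool, id, int }.
Union: FOLLOW(params) = { $, ), bool, id, int }.

{ $, ), bool, id, int }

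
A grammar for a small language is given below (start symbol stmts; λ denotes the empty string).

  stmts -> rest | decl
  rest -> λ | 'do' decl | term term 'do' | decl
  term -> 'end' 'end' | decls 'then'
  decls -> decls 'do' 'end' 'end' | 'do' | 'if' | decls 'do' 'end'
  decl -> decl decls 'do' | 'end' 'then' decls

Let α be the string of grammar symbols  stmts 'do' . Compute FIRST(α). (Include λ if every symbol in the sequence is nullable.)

{ 'do', 'end', 'if' }

Add FIRST(stmts)\{λ} = { 'do', 'end', 'if' }; stmts is nullable, continue.
'do' is a terminal; add {'do'} and stop.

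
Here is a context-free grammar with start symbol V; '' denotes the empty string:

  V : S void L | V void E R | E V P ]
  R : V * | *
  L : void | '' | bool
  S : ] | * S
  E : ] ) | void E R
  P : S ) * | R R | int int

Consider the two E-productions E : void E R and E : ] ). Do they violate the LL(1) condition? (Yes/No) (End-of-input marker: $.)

FIRST(void E R) = { void } and FIRST(] )) = { ] }.
The FIRST sets are disjoint and neither alternative is nullable — no conflict.

No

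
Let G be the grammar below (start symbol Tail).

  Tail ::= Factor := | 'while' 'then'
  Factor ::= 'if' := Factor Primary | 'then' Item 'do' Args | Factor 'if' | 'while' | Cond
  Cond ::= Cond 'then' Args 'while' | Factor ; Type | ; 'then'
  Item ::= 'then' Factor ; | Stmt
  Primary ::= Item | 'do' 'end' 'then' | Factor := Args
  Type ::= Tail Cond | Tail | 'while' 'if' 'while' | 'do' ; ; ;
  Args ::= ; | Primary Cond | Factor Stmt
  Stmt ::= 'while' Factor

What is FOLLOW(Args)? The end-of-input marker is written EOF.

{ 'do', 'if', 'then', 'while', :=, ; }

In Factor ::= 'then' Item 'do' Args: Args is at the end, add FOLLOW(Factor) = { 'do', 'if', 'then', 'while', :=, ; }.
In Cond ::= Cond 'then' Args 'while': add FIRST('while') = { 'while' }.
In Primary ::= Factor := Args: Args is at the end, add FOLLOW(Primary) = { 'do', 'if', 'then', 'while', :=, ; }.
Union: FOLLOW(Args) = { 'do', 'if', 'then', 'while', :=, ; }.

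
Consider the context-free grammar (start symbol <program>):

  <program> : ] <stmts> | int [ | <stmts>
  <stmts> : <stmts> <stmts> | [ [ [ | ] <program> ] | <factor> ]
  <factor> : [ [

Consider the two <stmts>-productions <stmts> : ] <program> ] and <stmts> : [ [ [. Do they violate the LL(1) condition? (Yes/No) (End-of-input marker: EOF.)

FIRST(] <program> ]) = { ] } and FIRST([ [ [) = { [ }.
The FIRST sets are disjoint and neither alternative is nullable — no conflict.

No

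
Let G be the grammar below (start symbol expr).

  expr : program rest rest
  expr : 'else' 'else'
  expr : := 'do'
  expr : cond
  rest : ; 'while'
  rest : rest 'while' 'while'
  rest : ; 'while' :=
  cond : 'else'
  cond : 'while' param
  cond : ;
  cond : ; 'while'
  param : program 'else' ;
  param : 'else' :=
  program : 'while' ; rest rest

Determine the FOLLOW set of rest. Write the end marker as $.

In expr : program rest rest: add FIRST(rest) = { ; }.
In expr : program rest rest: rest is at the end, add FOLLOW(expr) = { $ }.
In rest : rest 'while' 'while': add FIRST('while' 'while') = { 'while' }.
In program : 'while' ; rest rest: add FIRST(rest) = { ; }.
In program : 'while' ; rest rest: rest is at the end, add FOLLOW(program) = { 'else', ; }.
Union: FOLLOW(rest) = { $, 'else', 'while', ; }.

{ $, 'else', 'while', ; }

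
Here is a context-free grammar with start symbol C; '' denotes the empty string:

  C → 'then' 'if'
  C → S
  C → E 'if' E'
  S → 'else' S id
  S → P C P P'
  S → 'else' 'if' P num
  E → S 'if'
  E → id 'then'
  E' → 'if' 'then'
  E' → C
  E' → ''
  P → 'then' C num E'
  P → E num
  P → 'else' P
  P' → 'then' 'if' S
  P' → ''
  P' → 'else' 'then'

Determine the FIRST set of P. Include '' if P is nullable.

{ 'else', 'then', id }

P → 'then' C num E' contributes {'then'}.
From P → E num: add FIRST(E) = { 'else', 'then', id }.
P → 'else' P contributes {'else'}.
Union: FIRST(P) = { 'else', 'then', id }.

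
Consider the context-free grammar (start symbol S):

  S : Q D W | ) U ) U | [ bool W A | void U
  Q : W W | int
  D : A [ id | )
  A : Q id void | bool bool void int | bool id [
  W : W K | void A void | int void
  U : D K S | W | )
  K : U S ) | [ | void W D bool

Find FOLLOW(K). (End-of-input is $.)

In W : W K: K is at the end, add FOLLOW(W) = { $, ), [, bool, id, int, void }.
In U : D K S: add FIRST(S) = { ), [, int, void }.
Union: FOLLOW(K) = { $, ), [, bool, id, int, void }.

{ $, ), [, bool, id, int, void }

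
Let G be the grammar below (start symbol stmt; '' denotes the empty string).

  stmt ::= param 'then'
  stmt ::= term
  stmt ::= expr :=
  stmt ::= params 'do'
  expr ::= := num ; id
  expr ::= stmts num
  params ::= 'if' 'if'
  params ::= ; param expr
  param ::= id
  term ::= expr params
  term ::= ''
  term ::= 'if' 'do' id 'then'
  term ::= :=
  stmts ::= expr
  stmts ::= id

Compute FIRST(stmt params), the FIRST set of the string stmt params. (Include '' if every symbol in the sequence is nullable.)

{ 'if', :=, ;, id }

Add FIRST(stmt)\{''} = { 'if', :=, ;, id }; stmt is nullable, continue.
Add FIRST(params) = { 'if', ; }; params is not nullable, stop.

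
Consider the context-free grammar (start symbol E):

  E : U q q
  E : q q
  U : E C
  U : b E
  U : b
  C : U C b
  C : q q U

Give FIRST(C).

From C : U C b: add FIRST(U) = { b, q }.
C : q q U contributes {q}.
Union: FIRST(C) = { b, q }.

{ b, q }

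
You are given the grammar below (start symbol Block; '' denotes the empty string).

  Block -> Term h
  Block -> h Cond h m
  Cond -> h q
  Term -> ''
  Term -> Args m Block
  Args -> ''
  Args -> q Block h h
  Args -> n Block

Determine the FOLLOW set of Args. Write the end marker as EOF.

{ m }

In Term -> Args m Block: add FIRST(m Block) = { m }.
Union: FOLLOW(Args) = { m }.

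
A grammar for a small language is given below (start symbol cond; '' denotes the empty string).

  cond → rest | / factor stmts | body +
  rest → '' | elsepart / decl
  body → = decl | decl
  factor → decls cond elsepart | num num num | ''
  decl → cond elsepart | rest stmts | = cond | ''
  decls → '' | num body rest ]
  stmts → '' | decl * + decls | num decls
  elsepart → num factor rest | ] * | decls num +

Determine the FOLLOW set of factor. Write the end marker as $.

In cond → / factor stmts: add FIRST(stmts)\{''} = { *, +, /, =, ], num }.
  Since stmts is nullable, also add FOLLOW(cond) = { $, *, +, /, =, ], num }.
In elsepart → num factor rest: add FIRST(rest)\{''} = { ], num }.
  Since rest is nullable, also add FOLLOW(elsepart) = { $, *, +, /, =, ], num }.
Union: FOLLOW(factor) = { $, *, +, /, =, ], num }.

{ $, *, +, /, =, ], num }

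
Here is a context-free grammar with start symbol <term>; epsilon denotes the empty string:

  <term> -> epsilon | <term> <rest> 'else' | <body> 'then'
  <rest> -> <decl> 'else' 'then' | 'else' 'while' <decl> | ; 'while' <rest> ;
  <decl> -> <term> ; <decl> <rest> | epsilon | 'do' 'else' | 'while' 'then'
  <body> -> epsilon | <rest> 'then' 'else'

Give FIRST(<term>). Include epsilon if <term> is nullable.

<term> -> epsilon contributes epsilon.
From <term> -> <term> <rest> 'else': <term> nullable, take FIRST(<term>) ∪ FIRST(<rest>) = { 'do', 'else', 'then', 'while', ; }.
From <term> -> <body> 'then': <body> nullable, take FIRST(<body>) ∪ {'then'} = { 'do', 'else', 'then', 'while', ; }.
Union: FIRST(<term>) = { 'do', 'else', 'then', 'while', ;, epsilon }.

{ 'do', 'else', 'then', 'while', ;, epsilon }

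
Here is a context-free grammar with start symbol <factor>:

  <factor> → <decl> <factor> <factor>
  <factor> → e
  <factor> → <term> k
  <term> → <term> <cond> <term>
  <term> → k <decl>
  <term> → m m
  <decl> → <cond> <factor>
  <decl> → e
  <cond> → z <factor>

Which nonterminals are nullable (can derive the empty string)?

No nonterminal has an empty production or an RHS whose symbols are all nullable.

{ } (none)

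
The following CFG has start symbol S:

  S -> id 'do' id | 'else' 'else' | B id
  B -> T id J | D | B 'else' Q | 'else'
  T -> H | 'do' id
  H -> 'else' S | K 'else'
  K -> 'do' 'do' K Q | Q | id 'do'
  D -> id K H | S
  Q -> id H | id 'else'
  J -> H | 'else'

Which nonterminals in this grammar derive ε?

No nonterminal has an empty production or an RHS whose symbols are all nullable.

{ } (none)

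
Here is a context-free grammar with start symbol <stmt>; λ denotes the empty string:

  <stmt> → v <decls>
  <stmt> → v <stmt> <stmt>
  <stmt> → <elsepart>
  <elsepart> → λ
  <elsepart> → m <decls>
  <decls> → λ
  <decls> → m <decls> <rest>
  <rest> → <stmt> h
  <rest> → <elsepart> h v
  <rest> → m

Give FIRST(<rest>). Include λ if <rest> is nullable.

{ h, m, v }

From <rest> → <stmt> h: <stmt> nullable, take FIRST(<stmt>) ∪ {h} = { h, m, v }.
From <rest> → <elsepart> h v: <elsepart> nullable, take FIRST(<elsepart>) ∪ {h} = { h, m }.
<rest> → m contributes {m}.
Union: FIRST(<rest>) = { h, m, v }.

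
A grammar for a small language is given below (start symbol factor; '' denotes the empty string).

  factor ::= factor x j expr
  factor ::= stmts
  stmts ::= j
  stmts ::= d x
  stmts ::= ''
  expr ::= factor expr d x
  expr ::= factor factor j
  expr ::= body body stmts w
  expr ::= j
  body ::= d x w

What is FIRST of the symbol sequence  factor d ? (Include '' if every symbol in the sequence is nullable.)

Add FIRST(factor)\{''} = { d, j, x }; factor is nullable, continue.
d is a terminal; add {d} and stop.

{ d, j, x }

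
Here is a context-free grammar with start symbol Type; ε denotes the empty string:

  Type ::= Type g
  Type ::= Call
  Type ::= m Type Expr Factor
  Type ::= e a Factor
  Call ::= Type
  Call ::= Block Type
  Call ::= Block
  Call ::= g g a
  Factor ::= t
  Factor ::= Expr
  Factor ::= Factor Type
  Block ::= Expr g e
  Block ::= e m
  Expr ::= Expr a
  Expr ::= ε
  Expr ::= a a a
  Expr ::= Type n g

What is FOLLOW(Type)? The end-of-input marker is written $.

Type is the start symbol, so $ ∈ FOLLOW(Type).
In Type ::= Type g: add FIRST(g) = { g }.
In Type ::= m Type Expr Factor: add FIRST(Expr Factor)\{ε} = { a, e, g, m, t }.
  Since Expr Factor is nullable, also add FOLLOW(Type) = { $, a, e, g, m, n, t }.
In Call ::= Type: Type is at the end, add FOLLOW(Call) = { $, a, e, g, m, n, t }.
In Call ::= Block Type: Type is at the end, add FOLLOW(Call) = { $, a, e, g, m, n, t }.
In Factor ::= Factor Type: Type is at the end, add FOLLOW(Factor) = { $, a, e, g, m, n, t }.
In Expr ::= Type n g: add FIRST(n g) = { n }.
Union: FOLLOW(Type) = { $, a, e, g, m, n, t }.

{ $, a, e, g, m, n, t }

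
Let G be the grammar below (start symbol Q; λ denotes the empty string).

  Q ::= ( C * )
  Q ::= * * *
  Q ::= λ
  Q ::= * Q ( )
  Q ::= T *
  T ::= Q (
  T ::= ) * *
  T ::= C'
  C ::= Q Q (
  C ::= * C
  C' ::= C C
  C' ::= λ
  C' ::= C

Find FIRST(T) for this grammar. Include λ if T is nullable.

From T ::= Q (: Q nullable, take FIRST(Q) ∪ {(} = { (, ), * }.
T ::= ) * * contributes {)}.
From T ::= C': add FIRST(C') = { (, ), *, λ } (including λ since C' is nullable).
Union: FIRST(T) = { (, ), *, λ }.

{ (, ), *, λ }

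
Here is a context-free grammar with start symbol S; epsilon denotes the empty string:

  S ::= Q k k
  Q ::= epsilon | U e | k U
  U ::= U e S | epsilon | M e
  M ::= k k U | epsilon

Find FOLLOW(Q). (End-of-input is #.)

In S ::= Q k k: add FIRST(k k) = { k }.
Union: FOLLOW(Q) = { k }.

{ k }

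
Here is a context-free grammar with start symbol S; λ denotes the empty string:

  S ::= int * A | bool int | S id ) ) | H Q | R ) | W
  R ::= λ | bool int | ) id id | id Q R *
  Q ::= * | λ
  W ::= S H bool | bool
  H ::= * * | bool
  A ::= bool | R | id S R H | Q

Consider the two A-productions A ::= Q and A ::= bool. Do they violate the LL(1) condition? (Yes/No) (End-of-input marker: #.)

FIRST(Q) = { *, λ } and FIRST(bool) = { bool }.
The first alternative is nullable and FOLLOW(A) = { #, ), *, bool, id } shares bool with FIRST of the second — conflict.

Yes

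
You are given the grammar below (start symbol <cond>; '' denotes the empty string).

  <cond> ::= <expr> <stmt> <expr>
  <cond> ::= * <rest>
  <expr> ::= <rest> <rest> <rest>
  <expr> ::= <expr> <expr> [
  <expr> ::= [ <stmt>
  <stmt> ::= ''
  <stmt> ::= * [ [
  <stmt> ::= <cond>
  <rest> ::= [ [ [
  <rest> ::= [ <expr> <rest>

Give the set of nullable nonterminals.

{ <stmt> }

Directly nullable (have an ''-production): <stmt>.
No other nonterminal has a production whose RHS symbols are all nullable.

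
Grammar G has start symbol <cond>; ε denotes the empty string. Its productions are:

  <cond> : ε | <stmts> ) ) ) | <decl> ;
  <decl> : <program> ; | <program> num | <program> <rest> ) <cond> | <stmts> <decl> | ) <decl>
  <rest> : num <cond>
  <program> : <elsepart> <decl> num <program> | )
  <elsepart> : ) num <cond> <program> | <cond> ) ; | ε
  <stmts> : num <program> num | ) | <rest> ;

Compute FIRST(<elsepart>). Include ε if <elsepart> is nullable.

<elsepart> : ) num <cond> <program> contributes {)}.
From <elsepart> : <cond> ) ;: <cond> nullable, take FIRST(<cond>) ∪ {)} = { ), num }.
<elsepart> : ε contributes ε.
Union: FIRST(<elsepart>) = { ), num, ε }.

{ ), num, ε }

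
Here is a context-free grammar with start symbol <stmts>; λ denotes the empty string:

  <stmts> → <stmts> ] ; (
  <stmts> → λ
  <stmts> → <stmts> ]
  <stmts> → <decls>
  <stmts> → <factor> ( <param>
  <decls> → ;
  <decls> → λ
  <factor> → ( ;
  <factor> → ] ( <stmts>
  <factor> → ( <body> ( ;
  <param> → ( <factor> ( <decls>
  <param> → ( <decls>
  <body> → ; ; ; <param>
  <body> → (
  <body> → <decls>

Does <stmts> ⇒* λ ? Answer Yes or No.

Yes

<stmts> has an λ-production, so <stmts> ⇒ λ.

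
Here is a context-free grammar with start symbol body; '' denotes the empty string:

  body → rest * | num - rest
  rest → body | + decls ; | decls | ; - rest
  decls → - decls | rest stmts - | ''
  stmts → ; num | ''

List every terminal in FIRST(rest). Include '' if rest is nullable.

{ *, +, -, ;, num, '' }

From rest → body: add FIRST(body) = { *, +, -, ;, num }.
rest → + decls ; contributes {+}.
From rest → decls: add FIRST(decls) = { *, +, -, ;, num, '' } (including '' since decls is nullable).
rest → ; - rest contributes {;}.
Union: FIRST(rest) = { *, +, -, ;, num, '' }.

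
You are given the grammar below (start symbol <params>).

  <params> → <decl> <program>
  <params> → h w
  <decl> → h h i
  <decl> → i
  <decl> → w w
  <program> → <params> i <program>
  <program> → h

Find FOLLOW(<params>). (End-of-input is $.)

{ $, i }

<params> is the start symbol, so $ ∈ FOLLOW(<params>).
In <program> → <params> i <program>: add FIRST(i <program>) = { i }.
Union: FOLLOW(<params>) = { $, i }.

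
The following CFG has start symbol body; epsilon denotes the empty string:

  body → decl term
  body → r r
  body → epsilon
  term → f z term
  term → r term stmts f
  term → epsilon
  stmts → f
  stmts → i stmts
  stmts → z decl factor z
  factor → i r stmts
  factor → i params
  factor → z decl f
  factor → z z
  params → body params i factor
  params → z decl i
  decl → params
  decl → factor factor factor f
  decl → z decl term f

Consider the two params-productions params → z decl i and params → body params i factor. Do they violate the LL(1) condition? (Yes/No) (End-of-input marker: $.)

FIRST(z decl i) = { z } and FIRST(body params i factor) = { i, r, z }.
Both contain z, so the two alternatives are not disjoint — LL(1) conflict.

Yes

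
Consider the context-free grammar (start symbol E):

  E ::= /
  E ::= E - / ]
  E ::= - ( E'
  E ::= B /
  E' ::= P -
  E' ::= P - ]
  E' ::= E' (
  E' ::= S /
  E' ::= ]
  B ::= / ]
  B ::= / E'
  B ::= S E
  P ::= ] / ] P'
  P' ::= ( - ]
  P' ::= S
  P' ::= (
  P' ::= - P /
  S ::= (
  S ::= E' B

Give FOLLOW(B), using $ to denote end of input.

{ (, -, /, ] }

In E ::= B /: add FIRST(/) = { / }.
In S ::= E' B: B is at the end, add FOLLOW(S) = { (, -, /, ] }.
Union: FOLLOW(B) = { (, -, /, ] }.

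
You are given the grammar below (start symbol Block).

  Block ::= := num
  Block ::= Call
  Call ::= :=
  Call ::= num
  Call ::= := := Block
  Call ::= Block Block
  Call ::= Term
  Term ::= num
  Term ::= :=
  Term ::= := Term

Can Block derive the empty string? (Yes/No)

No nonterminal in this grammar is nullable.
No production of Block has an RHS whose symbols are all nullable, so Block is not nullable.

No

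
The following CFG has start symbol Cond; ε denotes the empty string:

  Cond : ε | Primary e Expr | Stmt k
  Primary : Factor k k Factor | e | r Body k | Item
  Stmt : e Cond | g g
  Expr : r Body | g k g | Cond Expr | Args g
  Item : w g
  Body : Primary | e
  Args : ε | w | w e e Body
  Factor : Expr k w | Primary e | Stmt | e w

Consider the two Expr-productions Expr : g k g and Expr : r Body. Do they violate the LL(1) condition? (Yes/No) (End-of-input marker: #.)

FIRST(g k g) = { g } and FIRST(r Body) = { r }.
The FIRST sets are disjoint and neither alternative is nullable — no conflict.

No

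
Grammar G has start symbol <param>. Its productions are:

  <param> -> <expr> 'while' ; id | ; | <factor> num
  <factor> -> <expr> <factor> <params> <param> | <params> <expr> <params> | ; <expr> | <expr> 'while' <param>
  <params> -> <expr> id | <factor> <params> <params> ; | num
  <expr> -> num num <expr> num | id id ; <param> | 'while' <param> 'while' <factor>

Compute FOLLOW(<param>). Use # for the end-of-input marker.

{ #, 'while', ;, id, num }

<param> is the start symbol, so # ∈ FOLLOW(<param>).
In <factor> -> <expr> <factor> <params> <param>: <param> is at the end, add FOLLOW(<factor>) = { 'while', ;, id, num }.
In <factor> -> <expr> 'while' <param>: <param> is at the end, add FOLLOW(<factor>) = { 'while', ;, id, num }.
In <expr> -> id id ; <param>: <param> is at the end, add FOLLOW(<expr>) = { 'while', ;, id, num }.
In <expr> -> 'while' <param> 'while' <factor>: add FIRST('while' <factor>) = { 'while' }.
Union: FOLLOW(<param>) = { #, 'while', ;, id, num }.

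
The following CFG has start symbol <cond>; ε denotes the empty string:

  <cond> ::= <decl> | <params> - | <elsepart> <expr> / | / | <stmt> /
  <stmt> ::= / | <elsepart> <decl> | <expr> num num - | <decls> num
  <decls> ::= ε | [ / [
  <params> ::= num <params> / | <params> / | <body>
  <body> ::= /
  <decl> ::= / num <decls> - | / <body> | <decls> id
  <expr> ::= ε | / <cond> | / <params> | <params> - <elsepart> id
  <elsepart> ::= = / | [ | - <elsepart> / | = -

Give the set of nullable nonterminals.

{ <decls>, <expr> }

Directly nullable (have an ε-production): <decls>, <expr>.
No other nonterminal has a production whose RHS symbols are all nullable.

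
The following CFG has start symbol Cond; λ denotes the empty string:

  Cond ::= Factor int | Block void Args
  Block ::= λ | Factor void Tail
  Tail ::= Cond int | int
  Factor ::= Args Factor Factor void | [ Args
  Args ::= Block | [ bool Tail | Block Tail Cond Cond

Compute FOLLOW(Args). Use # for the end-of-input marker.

In Cond ::= Block void Args: Args is at the end, add FOLLOW(Cond) = { #, [, int, void }.
In Factor ::= Args Factor Factor void: add FIRST(Factor Factor void) = { [, int, void }.
In Factor ::= [ Args: Args is at the end, add FOLLOW(Factor) = { [, int, void }.
Union: FOLLOW(Args) = { #, [, int, void }.

{ #, [, int, void }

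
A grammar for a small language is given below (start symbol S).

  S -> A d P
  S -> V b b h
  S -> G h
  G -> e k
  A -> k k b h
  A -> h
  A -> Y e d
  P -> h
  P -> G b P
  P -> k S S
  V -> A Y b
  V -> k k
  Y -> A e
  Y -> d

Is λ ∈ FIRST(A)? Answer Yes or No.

No

No nonterminal in this grammar is nullable.
No production of A has an RHS whose symbols are all nullable, so A is not nullable.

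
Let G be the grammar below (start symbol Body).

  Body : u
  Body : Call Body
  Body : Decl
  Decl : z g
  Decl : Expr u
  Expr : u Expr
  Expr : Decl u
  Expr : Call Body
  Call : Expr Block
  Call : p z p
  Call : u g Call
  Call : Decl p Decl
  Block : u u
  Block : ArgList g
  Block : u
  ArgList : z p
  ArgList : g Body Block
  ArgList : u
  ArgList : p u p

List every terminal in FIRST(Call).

{ p, u, z }

From Call : Expr Block: add FIRST(Expr) = { p, u, z }.
Call : p z p contributes {p}.
Call : u g Call contributes {u}.
From Call : Decl p Decl: add FIRST(Decl) = { p, u, z }.
Union: FIRST(Call) = { p, u, z }.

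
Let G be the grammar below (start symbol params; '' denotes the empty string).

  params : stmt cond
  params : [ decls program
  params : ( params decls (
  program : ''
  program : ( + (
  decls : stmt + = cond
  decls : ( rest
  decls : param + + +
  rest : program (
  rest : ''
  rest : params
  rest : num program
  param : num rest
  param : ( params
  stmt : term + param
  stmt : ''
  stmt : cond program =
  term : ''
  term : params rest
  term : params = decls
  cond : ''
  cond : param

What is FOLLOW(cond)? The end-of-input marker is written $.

{ $, (, +, =, [, num }

In params : stmt cond: cond is at the end, add FOLLOW(params) = { $, (, +, =, [, num }.
In decls : stmt + = cond: cond is at the end, add FOLLOW(decls) = { $, (, +, =, [, num }.
In stmt : cond program =: add FIRST(program =) = { (, = }.
Union: FOLLOW(cond) = { $, (, +, =, [, num }.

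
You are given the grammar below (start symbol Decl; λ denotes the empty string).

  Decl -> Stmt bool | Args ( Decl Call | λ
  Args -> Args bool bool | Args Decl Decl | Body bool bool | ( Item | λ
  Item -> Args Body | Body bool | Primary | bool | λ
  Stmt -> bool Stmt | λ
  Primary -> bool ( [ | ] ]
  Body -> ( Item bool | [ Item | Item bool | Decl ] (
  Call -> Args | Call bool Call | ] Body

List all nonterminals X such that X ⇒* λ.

{ Args, Call, Decl, Item, Stmt }

Directly nullable (have an λ-production): Decl, Args, Item, Stmt.
Call -> Args with every symbol nullable, so Call is nullable.
No other nonterminal has a production whose RHS symbols are all nullable.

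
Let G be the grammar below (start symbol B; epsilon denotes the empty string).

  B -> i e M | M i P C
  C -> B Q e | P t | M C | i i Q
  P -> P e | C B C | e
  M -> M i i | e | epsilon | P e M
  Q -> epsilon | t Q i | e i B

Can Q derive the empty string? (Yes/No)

Q has an epsilon-production, so Q ⇒ epsilon.

Yes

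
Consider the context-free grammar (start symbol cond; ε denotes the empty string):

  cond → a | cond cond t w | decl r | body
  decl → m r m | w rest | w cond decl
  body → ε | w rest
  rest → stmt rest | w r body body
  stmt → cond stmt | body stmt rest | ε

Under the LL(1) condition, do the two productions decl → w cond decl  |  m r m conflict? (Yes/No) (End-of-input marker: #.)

No

FIRST(w cond decl) = { w } and FIRST(m r m) = { m }.
The FIRST sets are disjoint and neither alternative is nullable — no conflict.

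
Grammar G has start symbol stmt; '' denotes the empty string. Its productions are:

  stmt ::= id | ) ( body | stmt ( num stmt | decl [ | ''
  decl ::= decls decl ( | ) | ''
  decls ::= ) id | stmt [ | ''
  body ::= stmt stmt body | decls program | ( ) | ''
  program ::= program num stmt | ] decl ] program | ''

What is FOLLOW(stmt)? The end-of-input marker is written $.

stmt is the start symbol, so $ ∈ FOLLOW(stmt).
In stmt ::= stmt ( num stmt: add FIRST(( num stmt) = { ( }.
In stmt ::= stmt ( num stmt: stmt is at the end, add FOLLOW(stmt) = { $, (, ), [, ], id, num }.
In decls ::= stmt [: add FIRST([) = { [ }.
In body ::= stmt stmt body: add FIRST(stmt body)\{''} = { (, ), [, ], id, num }.
  Since stmt body is nullable, also add FOLLOW(body) = { $, (, ), [, ], id, num }.
In body ::= stmt stmt body: add FIRST(body)\{''} = { (, ), [, ], id, num }.
  Since body is nullable, also add FOLLOW(body) = { $, (, ), [, ], id, num }.
In program ::= program num stmt: stmt is at the end, add FOLLOW(program) = { $, (, ), [, ], id, num }.
Union: FOLLOW(stmt) = { $, (, ), [, ], id, num }.

{ $, (, ), [, ], id, num }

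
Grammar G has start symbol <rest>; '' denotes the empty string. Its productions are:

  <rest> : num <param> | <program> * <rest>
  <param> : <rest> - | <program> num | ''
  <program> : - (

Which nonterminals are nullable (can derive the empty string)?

Directly nullable (have an ''-production): <param>.
No other nonterminal has a production whose RHS symbols are all nullable.

{ <param> }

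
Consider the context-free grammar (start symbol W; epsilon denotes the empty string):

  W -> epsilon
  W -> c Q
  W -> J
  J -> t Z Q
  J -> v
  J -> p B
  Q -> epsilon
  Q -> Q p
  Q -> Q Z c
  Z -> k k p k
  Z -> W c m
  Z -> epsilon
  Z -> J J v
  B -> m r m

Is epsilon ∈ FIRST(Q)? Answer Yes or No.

Yes

Q has an epsilon-production, so Q ⇒ epsilon.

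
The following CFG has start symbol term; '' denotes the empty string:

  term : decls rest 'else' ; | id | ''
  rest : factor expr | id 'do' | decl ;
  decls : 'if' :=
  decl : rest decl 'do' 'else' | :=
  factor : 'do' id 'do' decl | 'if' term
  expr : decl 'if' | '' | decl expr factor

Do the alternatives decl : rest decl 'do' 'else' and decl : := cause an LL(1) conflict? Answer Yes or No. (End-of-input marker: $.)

Yes

FIRST(rest decl 'do' 'else') = { 'do', 'if', :=, id } and FIRST(:=) = { := }.
Both contain :=, so the two alternatives are not disjoint — LL(1) conflict.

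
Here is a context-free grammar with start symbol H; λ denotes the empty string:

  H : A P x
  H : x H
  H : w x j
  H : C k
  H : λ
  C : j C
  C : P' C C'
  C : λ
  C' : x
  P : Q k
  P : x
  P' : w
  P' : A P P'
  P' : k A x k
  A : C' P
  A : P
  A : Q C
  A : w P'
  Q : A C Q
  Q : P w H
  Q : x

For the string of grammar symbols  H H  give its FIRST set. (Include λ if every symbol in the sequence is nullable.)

Add FIRST(H)\{λ} = { j, k, w, x }; H is nullable, continue.
Add FIRST(H)\{λ} = { j, k, w, x }; H is nullable, continue.
Every symbol is nullable, so include λ.

{ j, k, w, x, λ }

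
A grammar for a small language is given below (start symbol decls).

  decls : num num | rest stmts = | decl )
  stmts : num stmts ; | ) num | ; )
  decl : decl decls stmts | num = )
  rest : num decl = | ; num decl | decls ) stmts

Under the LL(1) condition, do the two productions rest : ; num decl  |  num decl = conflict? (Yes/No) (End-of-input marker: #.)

FIRST(; num decl) = { ; } and FIRST(num decl =) = { num }.
The FIRST sets are disjoint and neither alternative is nullable — no conflict.

No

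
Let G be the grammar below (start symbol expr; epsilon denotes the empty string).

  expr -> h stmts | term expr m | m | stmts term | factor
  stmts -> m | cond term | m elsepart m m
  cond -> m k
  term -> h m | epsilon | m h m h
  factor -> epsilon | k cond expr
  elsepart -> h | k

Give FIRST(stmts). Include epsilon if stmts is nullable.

stmts -> m contributes {m}.
From stmts -> cond term: add FIRST(cond) = { m }.
stmts -> m elsepart m m contributes {m}.
Union: FIRST(stmts) = { m }.

{ m }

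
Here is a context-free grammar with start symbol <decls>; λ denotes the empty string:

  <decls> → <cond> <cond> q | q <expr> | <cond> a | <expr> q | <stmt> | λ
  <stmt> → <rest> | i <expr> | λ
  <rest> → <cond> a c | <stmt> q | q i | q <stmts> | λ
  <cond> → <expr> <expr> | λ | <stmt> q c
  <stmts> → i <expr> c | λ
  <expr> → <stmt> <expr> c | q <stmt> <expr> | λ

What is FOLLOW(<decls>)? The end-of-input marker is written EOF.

{ EOF }

<decls> is the start symbol, so EOF ∈ FOLLOW(<decls>).
Union: FOLLOW(<decls>) = { EOF }.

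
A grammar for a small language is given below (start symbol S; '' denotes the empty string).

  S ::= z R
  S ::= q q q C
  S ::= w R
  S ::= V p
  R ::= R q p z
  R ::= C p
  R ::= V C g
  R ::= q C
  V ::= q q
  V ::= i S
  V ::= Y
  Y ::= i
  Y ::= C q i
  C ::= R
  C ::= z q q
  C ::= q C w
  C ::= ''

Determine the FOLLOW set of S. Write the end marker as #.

S is the start symbol, so # ∈ FOLLOW(S).
In V ::= i S: S is at the end, add FOLLOW(V) = { g, i, p, q, z }.
Union: FOLLOW(S) = { #, g, i, p, q, z }.

{ #, g, i, p, q, z }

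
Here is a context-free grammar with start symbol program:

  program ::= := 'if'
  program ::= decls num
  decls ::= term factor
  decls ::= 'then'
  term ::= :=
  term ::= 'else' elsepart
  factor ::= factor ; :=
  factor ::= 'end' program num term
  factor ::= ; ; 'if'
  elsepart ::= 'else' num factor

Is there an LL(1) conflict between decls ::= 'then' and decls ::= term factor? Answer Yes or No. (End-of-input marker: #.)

FIRST('then') = { 'then' } and FIRST(term factor) = { 'else', := }.
The FIRST sets are disjoint and neither alternative is nullable — no conflict.

No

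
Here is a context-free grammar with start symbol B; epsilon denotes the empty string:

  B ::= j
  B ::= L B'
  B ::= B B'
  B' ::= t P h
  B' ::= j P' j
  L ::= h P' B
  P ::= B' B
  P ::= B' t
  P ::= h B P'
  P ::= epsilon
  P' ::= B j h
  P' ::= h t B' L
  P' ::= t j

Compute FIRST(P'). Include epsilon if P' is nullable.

{ h, j, t }

From P' ::= B j h: add FIRST(B) = { h, j }.
P' ::= h t B' L contributes {h}.
P' ::= t j contributes {t}.
Union: FIRST(P') = { h, j, t }.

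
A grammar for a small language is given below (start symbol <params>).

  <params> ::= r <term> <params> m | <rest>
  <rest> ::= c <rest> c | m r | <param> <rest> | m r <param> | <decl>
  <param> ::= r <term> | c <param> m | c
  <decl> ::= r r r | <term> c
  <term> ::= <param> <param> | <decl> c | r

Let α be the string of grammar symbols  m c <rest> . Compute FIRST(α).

{ m }

m is a terminal; add {m} and stop.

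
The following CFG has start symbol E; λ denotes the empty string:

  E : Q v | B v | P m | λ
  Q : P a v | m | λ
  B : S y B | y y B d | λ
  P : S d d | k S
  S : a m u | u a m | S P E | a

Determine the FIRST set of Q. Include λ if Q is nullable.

{ a, k, m, u, λ }

From Q : P a v: add FIRST(P) = { a, k, u }.
Q : m contributes {m}.
Q : λ contributes λ.
Union: FIRST(Q) = { a, k, m, u, λ }.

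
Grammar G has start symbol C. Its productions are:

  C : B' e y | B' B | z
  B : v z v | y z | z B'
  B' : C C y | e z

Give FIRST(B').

{ e, z }

From B' : C C y: add FIRST(C) = { e, z }.
B' : e z contributes {e}.
Union: FIRST(B') = { e, z }.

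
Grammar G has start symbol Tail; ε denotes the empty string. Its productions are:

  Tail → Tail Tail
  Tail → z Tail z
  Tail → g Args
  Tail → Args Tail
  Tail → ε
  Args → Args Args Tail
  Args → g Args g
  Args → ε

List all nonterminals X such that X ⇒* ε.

Directly nullable (have an ε-production): Tail, Args.

{ Args, Tail }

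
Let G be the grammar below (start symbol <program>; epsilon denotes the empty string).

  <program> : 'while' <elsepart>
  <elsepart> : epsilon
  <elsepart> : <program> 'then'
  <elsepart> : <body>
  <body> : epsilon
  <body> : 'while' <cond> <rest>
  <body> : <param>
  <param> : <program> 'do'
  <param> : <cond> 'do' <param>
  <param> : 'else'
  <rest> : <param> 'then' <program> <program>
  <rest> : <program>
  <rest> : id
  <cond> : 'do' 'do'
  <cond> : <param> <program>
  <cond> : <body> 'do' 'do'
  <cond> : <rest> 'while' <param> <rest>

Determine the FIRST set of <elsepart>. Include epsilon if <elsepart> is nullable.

{ 'do', 'else', 'while', id, epsilon }

<elsepart> : epsilon contributes epsilon.
From <elsepart> : <program> 'then': add FIRST(<program>) = { 'while' }.
From <elsepart> : <body>: add FIRST(<body>) = { 'do', 'else', 'while', id, epsilon } (including epsilon since <body> is nullable).
Union: FIRST(<elsepart>) = { 'do', 'else', 'while', id, epsilon }.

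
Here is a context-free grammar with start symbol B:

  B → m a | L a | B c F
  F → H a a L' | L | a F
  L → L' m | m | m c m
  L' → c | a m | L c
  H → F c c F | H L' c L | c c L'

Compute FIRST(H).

{ a, c, m }

From H → F c c F: add FIRST(F) = { a, c, m }.
From H → H L' c L: add FIRST(H) = { a, c, m }.
H → c c L' contributes {c}.
Union: FIRST(H) = { a, c, m }.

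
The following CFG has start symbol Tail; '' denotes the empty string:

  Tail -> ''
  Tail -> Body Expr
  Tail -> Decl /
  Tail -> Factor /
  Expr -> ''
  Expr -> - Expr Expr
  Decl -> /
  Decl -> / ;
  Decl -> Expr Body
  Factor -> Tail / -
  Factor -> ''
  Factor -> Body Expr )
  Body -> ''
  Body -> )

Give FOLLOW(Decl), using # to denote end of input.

In Tail -> Decl /: add FIRST(/) = { / }.
Union: FOLLOW(Decl) = { / }.

{ / }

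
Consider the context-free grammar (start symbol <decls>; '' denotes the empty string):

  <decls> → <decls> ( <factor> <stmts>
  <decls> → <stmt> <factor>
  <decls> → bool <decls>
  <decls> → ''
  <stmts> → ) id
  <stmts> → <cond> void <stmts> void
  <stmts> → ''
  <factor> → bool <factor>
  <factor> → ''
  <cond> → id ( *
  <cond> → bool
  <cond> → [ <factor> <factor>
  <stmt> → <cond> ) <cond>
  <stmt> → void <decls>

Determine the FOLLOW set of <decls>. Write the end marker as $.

{ $, (, bool }

<decls> is the start symbol, so $ ∈ FOLLOW(<decls>).
In <decls> → <decls> ( <factor> <stmts>: add FIRST(( <factor> <stmts>) = { ( }.
In <decls> → bool <decls>: <decls> is at the end, add FOLLOW(<decls>) = { $, (, bool }.
In <stmt> → void <decls>: <decls> is at the end, add FOLLOW(<stmt>) = { $, (, bool }.
Union: FOLLOW(<decls>) = { $, (, bool }.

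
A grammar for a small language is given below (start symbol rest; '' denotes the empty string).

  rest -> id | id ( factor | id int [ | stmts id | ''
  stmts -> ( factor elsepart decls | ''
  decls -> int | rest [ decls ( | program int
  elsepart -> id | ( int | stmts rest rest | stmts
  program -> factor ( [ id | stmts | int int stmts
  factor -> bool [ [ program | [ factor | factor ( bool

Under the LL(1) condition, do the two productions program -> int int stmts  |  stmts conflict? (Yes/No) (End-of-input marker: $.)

FIRST(int int stmts) = { int } and FIRST(stmts) = { (, '' }.
The second alternative is nullable and FOLLOW(program) = { $, (, [, bool, id, int } shares int with FIRST of the first — conflict.

Yes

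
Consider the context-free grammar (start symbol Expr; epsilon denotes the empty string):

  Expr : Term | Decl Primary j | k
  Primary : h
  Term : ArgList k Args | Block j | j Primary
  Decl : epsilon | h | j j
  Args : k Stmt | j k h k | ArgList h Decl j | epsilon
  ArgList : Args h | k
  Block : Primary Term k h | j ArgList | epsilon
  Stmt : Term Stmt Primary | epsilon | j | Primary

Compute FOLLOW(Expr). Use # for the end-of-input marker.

Expr is the start symbol, so # ∈ FOLLOW(Expr).
Union: FOLLOW(Expr) = { # }.

{ # }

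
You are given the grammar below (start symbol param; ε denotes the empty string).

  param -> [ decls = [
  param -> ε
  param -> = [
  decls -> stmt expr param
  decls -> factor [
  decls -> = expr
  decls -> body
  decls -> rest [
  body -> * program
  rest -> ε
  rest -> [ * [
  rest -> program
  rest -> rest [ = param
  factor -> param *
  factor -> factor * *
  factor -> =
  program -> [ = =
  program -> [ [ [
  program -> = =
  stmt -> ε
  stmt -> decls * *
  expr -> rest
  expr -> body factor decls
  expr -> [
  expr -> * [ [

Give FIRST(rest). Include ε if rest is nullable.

{ =, [, ε }

rest -> ε contributes ε.
rest -> [ * [ contributes {[}.
From rest -> program: add FIRST(program) = { =, [ }.
From rest -> rest [ = param: rest nullable, take FIRST(rest) ∪ {[} = { =, [ }.
Union: FIRST(rest) = { =, [, ε }.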